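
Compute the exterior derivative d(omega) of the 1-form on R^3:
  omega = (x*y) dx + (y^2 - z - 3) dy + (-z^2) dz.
d(omega) = (-x) dx ∧ dy + (1) dy ∧ dz

For a 1-form omega = sum_i f_i dx_i, the exterior derivative is
  d(omega) = sum_{i < j} (∂f_j/∂x_i - ∂f_i/∂x_j) dx_i ∧ dx_j.
  coefficient of dx ∧ dy: ∂f_2/∂x - ∂f_1/∂y = ∂(y^2 - z - 3)/∂x - ∂(x*y)/∂y = -x
  coefficient of dy ∧ dz: ∂f_3/∂y - ∂f_2/∂z = ∂(-z^2)/∂y - ∂(y^2 - z - 3)/∂z = 1
Assembling: d(omega) = (-x) dx ∧ dy + (1) dy ∧ dz.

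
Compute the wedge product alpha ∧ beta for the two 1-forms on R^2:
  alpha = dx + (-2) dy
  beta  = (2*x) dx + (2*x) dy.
alpha ∧ beta = (6*x) dx ∧ dy

Distribute the wedge, using dx_i ∧ dx_j = -dx_j ∧ dx_i and dx_i ∧ dx_i = 0. For each pair (i, j) with i < j, the coefficient of dx_i ∧ dx_j in alpha ∧ beta is (alpha_i * beta_j - alpha_j * beta_i). Collecting: alpha ∧ beta = (6*x) dx ∧ dy.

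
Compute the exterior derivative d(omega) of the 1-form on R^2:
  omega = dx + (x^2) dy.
d(omega) = (2*x) dx ∧ dy

For a 1-form omega = sum_i f_i dx_i, the exterior derivative is
  d(omega) = sum_{i < j} (∂f_j/∂x_i - ∂f_i/∂x_j) dx_i ∧ dx_j.
  coefficient of dx ∧ dy: ∂f_2/∂x - ∂f_1/∂y = ∂(x^2)/∂x - ∂(1)/∂y = 2*x
Assembling: d(omega) = (2*x) dx ∧ dy.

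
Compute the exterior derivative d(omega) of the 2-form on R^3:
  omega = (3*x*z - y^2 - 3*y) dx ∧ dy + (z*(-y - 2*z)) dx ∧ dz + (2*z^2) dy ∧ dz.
d(omega) = (3*x + z) dx ∧ dy ∧ dz

For a 2-form omega = sum_{i<j} g_{ij} dx_i ∧ dx_j, the exterior derivative is
  d(omega) = sum_{i<j} d(g_{ij}) ∧ dx_i ∧ dx_j = sum_{i<j, k} (∂g_{ij}/∂x_k) dx_k ∧ dx_i ∧ dx_j.
Expand each term, using dx_k ∧ dx_i ∧ dx_j = sgn(permutation) dx_{(a)} ∧ dx_{(b)} ∧ dx_{(c)} with (a < b < c) sorted:
  d(3*x*z - y^2 - 3*y) includes (∂/∂z)(3*x*z - y^2 - 3*y) dz = (3*x) dz, which multiplied by dx ∧ dy gives (3*x) dx ∧ dy ∧ dz
  d(z*(-y - 2*z)) includes (∂/∂y)(z*(-y - 2*z)) dy = (-z) dy, which multiplied by dx ∧ dz gives (z) dx ∧ dy ∧ dz
Collecting like 3-forms: d(omega) = (3*x + z) dx ∧ dy ∧ dz.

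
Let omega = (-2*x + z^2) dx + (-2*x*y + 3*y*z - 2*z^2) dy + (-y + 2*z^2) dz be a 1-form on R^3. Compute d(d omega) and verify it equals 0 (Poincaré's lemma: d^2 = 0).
d(d omega) = 0

Step 1: d omega = sum_{i<j} (∂f_j/∂x_i - ∂f_i/∂x_j) dx_i ∧ dx_j:
  coeff of dx ∧ dy: -2*y
  coeff of dx ∧ dz: -2*z
  coeff of dy ∧ dz: -3*y + 4*z - 1
Step 2: Apply d again to each 2-form coefficient. The only possible 3-form in R^3 is dx ∧ dy ∧ dz, with coefficient
  ∂(coeff of dy∧dz)/∂x - ∂(coeff of dx∧dz)/∂y + ∂(coeff of dx∧dy)/∂z
  = ∂/∂x (-3*y + 4*z - 1) - ∂/∂y (-2*z) + ∂/∂z (-2*y).
Each of these terms simplifies to sums of mixed partials that cancel in pairs. The result is 0 (by equality of mixed partials for smooth functions — Schwarz / Clairaut).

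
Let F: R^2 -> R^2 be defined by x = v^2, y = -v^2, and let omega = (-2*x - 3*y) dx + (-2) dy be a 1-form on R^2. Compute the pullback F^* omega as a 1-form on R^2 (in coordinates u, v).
F^* omega = (2*v*(v^2 + 2)) dv

Using F^*(f dg) = (f ∘ F) d(g ∘ F), substitute each coordinate x_i by F_i(u, v) in f_i, and replace dx_i by d F_i = (∂F_i/∂u) du + (∂F_i/∂v) dv.
  For the x component: f_1(F) = v^2; d F_1 = (0) du + (2*v) dv
  For the y component: f_2(F) = -2; d F_2 = (0) du + (-2*v) dv
Combining and collecting du, dv coefficients:
  coeff of du: 0
  coeff of dv: 2*v*(v^2 + 2)
F^* omega = (2*v*(v^2 + 2)) dv.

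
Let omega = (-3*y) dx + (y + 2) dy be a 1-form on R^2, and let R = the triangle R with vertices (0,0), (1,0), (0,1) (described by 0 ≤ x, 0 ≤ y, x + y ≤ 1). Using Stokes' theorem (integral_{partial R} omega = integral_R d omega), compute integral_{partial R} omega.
integral_(partial R) omega = 3/2

Stokes: integral_partial_R omega = integral_R d omega with d omega = (∂Q/∂x - ∂P/∂y) dx ∧ dy.
  ∂Q/∂x = 0
  ∂P/∂y = -3
  integrand = ∂Q/∂x - ∂P/∂y = 3.
Integrating over R: integral_0^1 integral_0^{1-x} (3) dy dx = 3/2.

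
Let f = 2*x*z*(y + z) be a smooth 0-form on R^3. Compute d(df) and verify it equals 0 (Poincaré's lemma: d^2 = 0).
d(df) = 0

Step 1: df = sum_i (∂f/∂x_i) dx_i = (2*z*(y + z)) dx + (2*x*z) dy + (2*x*(y + 2*z)) dz.
Step 2: Apply d again. Using the 1-form formula, the coefficient of dx ∧ dy in d(df) is ∂^2 f/∂x ∂y - ∂^2 f/∂y ∂x = (2*z) - (2*z) = 0 (equality of mixed partials for smooth f).
Similarly for dx ∧ dz and dy ∧ dz — all coefficients vanish. So d(df) = 0.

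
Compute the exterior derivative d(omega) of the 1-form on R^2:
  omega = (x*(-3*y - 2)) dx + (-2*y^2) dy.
d(omega) = (3*x) dx ∧ dy

For a 1-form omega = sum_i f_i dx_i, the exterior derivative is
  d(omega) = sum_{i < j} (∂f_j/∂x_i - ∂f_i/∂x_j) dx_i ∧ dx_j.
  coefficient of dx ∧ dy: ∂f_2/∂x - ∂f_1/∂y = ∂(-2*y^2)/∂x - ∂(x*(-3*y - 2))/∂y = 3*x
Assembling: d(omega) = (3*x) dx ∧ dy.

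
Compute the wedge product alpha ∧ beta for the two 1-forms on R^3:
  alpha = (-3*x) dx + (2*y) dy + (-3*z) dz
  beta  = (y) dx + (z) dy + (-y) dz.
alpha ∧ beta = (-3*x*z - 2*y^2) dx ∧ dy + (3*y*(x + z)) dx ∧ dz + (-2*y^2 + 3*z^2) dy ∧ dz

Distribute the wedge, using dx_i ∧ dx_j = -dx_j ∧ dx_i and dx_i ∧ dx_i = 0. For each pair (i, j) with i < j, the coefficient of dx_i ∧ dx_j in alpha ∧ beta is (alpha_i * beta_j - alpha_j * beta_i). Collecting: alpha ∧ beta = (-3*x*z - 2*y^2) dx ∧ dy + (3*y*(x + z)) dx ∧ dz + (-2*y^2 + 3*z^2) dy ∧ dz.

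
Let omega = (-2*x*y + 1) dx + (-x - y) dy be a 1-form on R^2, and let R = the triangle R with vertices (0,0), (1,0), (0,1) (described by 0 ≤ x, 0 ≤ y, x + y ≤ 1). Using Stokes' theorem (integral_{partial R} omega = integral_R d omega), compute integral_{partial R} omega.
integral_(partial R) omega = -1/6

Stokes: integral_partial_R omega = integral_R d omega with d omega = (∂Q/∂x - ∂P/∂y) dx ∧ dy.
  ∂Q/∂x = -1
  ∂P/∂y = -2*x
  integrand = ∂Q/∂x - ∂P/∂y = 2*x - 1.
Integrating over R: integral_0^1 integral_0^{1-x} (2*x - 1) dy dx = -1/6.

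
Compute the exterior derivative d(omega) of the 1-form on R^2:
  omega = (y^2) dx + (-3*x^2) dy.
d(omega) = (-6*x - 2*y) dx ∧ dy

For a 1-form omega = sum_i f_i dx_i, the exterior derivative is
  d(omega) = sum_{i < j} (∂f_j/∂x_i - ∂f_i/∂x_j) dx_i ∧ dx_j.
  coefficient of dx ∧ dy: ∂f_2/∂x - ∂f_1/∂y = ∂(-3*x^2)/∂x - ∂(y^2)/∂y = -6*x - 2*y
Assembling: d(omega) = (-6*x - 2*y) dx ∧ dy.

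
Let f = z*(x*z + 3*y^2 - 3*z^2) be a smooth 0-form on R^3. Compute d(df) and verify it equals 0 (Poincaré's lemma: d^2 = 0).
d(df) = 0

Step 1: df = sum_i (∂f/∂x_i) dx_i = (z^2) dx + (6*y*z) dy + (2*x*z + 3*y^2 - 9*z^2) dz.
Step 2: Apply d again. Using the 1-form formula, the coefficient of dx ∧ dy in d(df) is ∂^2 f/∂x ∂y - ∂^2 f/∂y ∂x = (0) - (0) = 0 (equality of mixed partials for smooth f).
Similarly for dx ∧ dz and dy ∧ dz — all coefficients vanish. So d(df) = 0.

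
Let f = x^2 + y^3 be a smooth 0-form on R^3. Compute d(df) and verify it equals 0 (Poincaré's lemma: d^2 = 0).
d(df) = 0

Step 1: df = sum_i (∂f/∂x_i) dx_i = (2*x) dx + (3*y^2) dy + (0) dz.
Step 2: Apply d again. Using the 1-form formula, the coefficient of dx ∧ dy in d(df) is ∂^2 f/∂x ∂y - ∂^2 f/∂y ∂x = (0) - (0) = 0 (equality of mixed partials for smooth f).
Similarly for dx ∧ dz and dy ∧ dz — all coefficients vanish. So d(df) = 0.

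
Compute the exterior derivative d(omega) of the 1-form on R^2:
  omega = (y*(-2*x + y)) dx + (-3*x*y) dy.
d(omega) = (2*x - 5*y) dx ∧ dy

For a 1-form omega = sum_i f_i dx_i, the exterior derivative is
  d(omega) = sum_{i < j} (∂f_j/∂x_i - ∂f_i/∂x_j) dx_i ∧ dx_j.
  coefficient of dx ∧ dy: ∂f_2/∂x - ∂f_1/∂y = ∂(-3*x*y)/∂x - ∂(y*(-2*x + y))/∂y = 2*x - 5*y
Assembling: d(omega) = (2*x - 5*y) dx ∧ dy.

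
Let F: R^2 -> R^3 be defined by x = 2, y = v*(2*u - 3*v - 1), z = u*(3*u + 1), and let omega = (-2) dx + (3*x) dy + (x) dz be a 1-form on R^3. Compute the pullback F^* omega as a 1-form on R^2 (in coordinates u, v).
F^* omega = (12*u + 12*v + 2) du + (12*u - 36*v - 6) dv

Using F^*(f dg) = (f ∘ F) d(g ∘ F), substitute each coordinate x_i by F_i(u, v) in f_i, and replace dx_i by d F_i = (∂F_i/∂u) du + (∂F_i/∂v) dv.
  For the x component: f_1(F) = -2; d F_1 = (0) du + (0) dv
  For the y component: f_2(F) = 6; d F_2 = (2*v) du + (2*u - 6*v - 1) dv
  For the z component: f_3(F) = 2; d F_3 = (6*u + 1) du + (0) dv
Combining and collecting du, dv coefficients:
  coeff of du: 12*u + 12*v + 2
  coeff of dv: 12*u - 36*v - 6
F^* omega = (12*u + 12*v + 2) du + (12*u - 36*v - 6) dv.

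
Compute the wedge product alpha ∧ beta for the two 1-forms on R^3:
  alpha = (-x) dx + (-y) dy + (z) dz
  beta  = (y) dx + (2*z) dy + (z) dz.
alpha ∧ beta = (-2*x*z + y^2) dx ∧ dy + (-z*(x + y)) dx ∧ dz + (-z*(y + 2*z)) dy ∧ dz

Distribute the wedge, using dx_i ∧ dx_j = -dx_j ∧ dx_i and dx_i ∧ dx_i = 0. For each pair (i, j) with i < j, the coefficient of dx_i ∧ dx_j in alpha ∧ beta is (alpha_i * beta_j - alpha_j * beta_i). Collecting: alpha ∧ beta = (-2*x*z + y^2) dx ∧ dy + (-z*(x + y)) dx ∧ dz + (-z*(y + 2*z)) dy ∧ dz.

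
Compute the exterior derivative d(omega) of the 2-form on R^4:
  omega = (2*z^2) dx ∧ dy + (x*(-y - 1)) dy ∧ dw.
d(omega) = (4*z) dx ∧ dy ∧ dz + (-y - 1) dx ∧ dy ∧ dw

For a 2-form omega = sum_{i<j} g_{ij} dx_i ∧ dx_j, the exterior derivative is
  d(omega) = sum_{i<j} d(g_{ij}) ∧ dx_i ∧ dx_j = sum_{i<j, k} (∂g_{ij}/∂x_k) dx_k ∧ dx_i ∧ dx_j.
Expand each term, using dx_k ∧ dx_i ∧ dx_j = sgn(permutation) dx_{(a)} ∧ dx_{(b)} ∧ dx_{(c)} with (a < b < c) sorted:
  d(2*z^2) includes (∂/∂z)(2*z^2) dz = (4*z) dz, which multiplied by dx ∧ dy gives (4*z) dx ∧ dy ∧ dz
  d(x*(-y - 1)) includes (∂/∂x)(x*(-y - 1)) dx = (-y - 1) dx, which multiplied by dy ∧ dw gives (-y - 1) dx ∧ dy ∧ dw
Collecting like 3-forms: d(omega) = (4*z) dx ∧ dy ∧ dz + (-y - 1) dx ∧ dy ∧ dw.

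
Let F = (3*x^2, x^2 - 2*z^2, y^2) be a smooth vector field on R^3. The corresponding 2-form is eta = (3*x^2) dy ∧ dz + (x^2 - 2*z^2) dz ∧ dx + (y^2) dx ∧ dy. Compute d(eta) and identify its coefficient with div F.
d(eta) = (6*x) dx ∧ dy ∧ dz; div F = 6*x

For a 2-form in R^3 of the form above, applying d gives a 3-form with coefficient ∂P/∂x + ∂Q/∂y + ∂R/∂z:
  ∂P/∂x = 6*x
  ∂Q/∂y = 0
  ∂R/∂z = 0
Sum = 6*x, which is exactly div F.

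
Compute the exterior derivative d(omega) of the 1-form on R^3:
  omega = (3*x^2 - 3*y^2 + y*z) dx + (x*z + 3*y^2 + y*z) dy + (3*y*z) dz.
d(omega) = (6*y) dx ∧ dy + (-y) dx ∧ dz + (-x - y + 3*z) dy ∧ dz

For a 1-form omega = sum_i f_i dx_i, the exterior derivative is
  d(omega) = sum_{i < j} (∂f_j/∂x_i - ∂f_i/∂x_j) dx_i ∧ dx_j.
  coefficient of dx ∧ dy: ∂f_2/∂x - ∂f_1/∂y = ∂(x*z + 3*y^2 + y*z)/∂x - ∂(3*x^2 - 3*y^2 + y*z)/∂y = 6*y
  coefficient of dx ∧ dz: ∂f_3/∂x - ∂f_1/∂z = ∂(3*y*z)/∂x - ∂(3*x^2 - 3*y^2 + y*z)/∂z = -y
  coefficient of dy ∧ dz: ∂f_3/∂y - ∂f_2/∂z = ∂(3*y*z)/∂y - ∂(x*z + 3*y^2 + y*z)/∂z = -x - y + 3*z
Assembling: d(omega) = (6*y) dx ∧ dy + (-y) dx ∧ dz + (-x - y + 3*z) dy ∧ dz.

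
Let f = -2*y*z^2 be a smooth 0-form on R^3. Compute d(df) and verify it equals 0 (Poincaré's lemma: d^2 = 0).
d(df) = 0

Step 1: df = sum_i (∂f/∂x_i) dx_i = (0) dx + (-2*z^2) dy + (-4*y*z) dz.
Step 2: Apply d again. Using the 1-form formula, the coefficient of dx ∧ dy in d(df) is ∂^2 f/∂x ∂y - ∂^2 f/∂y ∂x = (0) - (0) = 0 (equality of mixed partials for smooth f).
Similarly for dx ∧ dz and dy ∧ dz — all coefficients vanish. So d(df) = 0.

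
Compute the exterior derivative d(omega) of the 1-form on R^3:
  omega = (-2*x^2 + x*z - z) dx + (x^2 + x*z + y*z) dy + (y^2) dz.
d(omega) = (2*x + z) dx ∧ dy + (1 - x) dx ∧ dz + (-x + y) dy ∧ dz

For a 1-form omega = sum_i f_i dx_i, the exterior derivative is
  d(omega) = sum_{i < j} (∂f_j/∂x_i - ∂f_i/∂x_j) dx_i ∧ dx_j.
  coefficient of dx ∧ dy: ∂f_2/∂x - ∂f_1/∂y = ∂(x^2 + x*z + y*z)/∂x - ∂(-2*x^2 + x*z - z)/∂y = 2*x + z
  coefficient of dx ∧ dz: ∂f_3/∂x - ∂f_1/∂z = ∂(y^2)/∂x - ∂(-2*x^2 + x*z - z)/∂z = 1 - x
  coefficient of dy ∧ dz: ∂f_3/∂y - ∂f_2/∂z = ∂(y^2)/∂y - ∂(x^2 + x*z + y*z)/∂z = -x + y
Assembling: d(omega) = (2*x + z) dx ∧ dy + (1 - x) dx ∧ dz + (-x + y) dy ∧ dz.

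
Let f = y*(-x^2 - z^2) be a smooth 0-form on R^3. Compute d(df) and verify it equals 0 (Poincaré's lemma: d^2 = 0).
d(df) = 0

Step 1: df = sum_i (∂f/∂x_i) dx_i = (-2*x*y) dx + (-x^2 - z^2) dy + (-2*y*z) dz.
Step 2: Apply d again. Using the 1-form formula, the coefficient of dx ∧ dy in d(df) is ∂^2 f/∂x ∂y - ∂^2 f/∂y ∂x = (-2*x) - (-2*x) = 0 (equality of mixed partials for smooth f).
Similarly for dx ∧ dz and dy ∧ dz — all coefficients vanish. So d(df) = 0.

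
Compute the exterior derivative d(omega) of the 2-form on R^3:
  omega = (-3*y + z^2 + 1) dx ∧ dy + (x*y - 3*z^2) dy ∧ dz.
d(omega) = (y + 2*z) dx ∧ dy ∧ dz

For a 2-form omega = sum_{i<j} g_{ij} dx_i ∧ dx_j, the exterior derivative is
  d(omega) = sum_{i<j} d(g_{ij}) ∧ dx_i ∧ dx_j = sum_{i<j, k} (∂g_{ij}/∂x_k) dx_k ∧ dx_i ∧ dx_j.
Expand each term, using dx_k ∧ dx_i ∧ dx_j = sgn(permutation) dx_{(a)} ∧ dx_{(b)} ∧ dx_{(c)} with (a < b < c) sorted:
  d(-3*y + z^2 + 1) includes (∂/∂z)(-3*y + z^2 + 1) dz = (2*z) dz, which multiplied by dx ∧ dy gives (2*z) dx ∧ dy ∧ dz
  d(x*y - 3*z^2) includes (∂/∂x)(x*y - 3*z^2) dx = (y) dx, which multiplied by dy ∧ dz gives (y) dx ∧ dy ∧ dz
Collecting like 3-forms: d(omega) = (y + 2*z) dx ∧ dy ∧ dz.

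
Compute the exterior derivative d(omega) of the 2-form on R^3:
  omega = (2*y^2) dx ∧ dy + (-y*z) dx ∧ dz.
d(omega) = (z) dx ∧ dy ∧ dz

For a 2-form omega = sum_{i<j} g_{ij} dx_i ∧ dx_j, the exterior derivative is
  d(omega) = sum_{i<j} d(g_{ij}) ∧ dx_i ∧ dx_j = sum_{i<j, k} (∂g_{ij}/∂x_k) dx_k ∧ dx_i ∧ dx_j.
Expand each term, using dx_k ∧ dx_i ∧ dx_j = sgn(permutation) dx_{(a)} ∧ dx_{(b)} ∧ dx_{(c)} with (a < b < c) sorted:
  d(-y*z) includes (∂/∂y)(-y*z) dy = (-z) dy, which multiplied by dx ∧ dz gives (z) dx ∧ dy ∧ dz
Collecting like 3-forms: d(omega) = (z) dx ∧ dy ∧ dz.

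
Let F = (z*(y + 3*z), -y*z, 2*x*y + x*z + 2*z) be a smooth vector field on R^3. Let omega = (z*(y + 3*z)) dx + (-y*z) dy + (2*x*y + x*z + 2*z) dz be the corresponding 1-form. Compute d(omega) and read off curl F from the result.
d(omega) = (2*x + y) dy ∧ dz + (-y + 5*z) dz ∧ dx + (-z) dx ∧ dy; curl F = (2*x + y, -y + 5*z, -z)

d omega = sum_{i<j} (∂f_j/∂x_i - ∂f_i/∂x_j) dx_i ∧ dx_j. Under the identification (dy ∧ dz, dz ∧ dx, dx ∧ dy) ↔ (e_x, e_y, e_z), the coefficients are exactly the components of curl F. Compute:
  ∂R/∂y - ∂Q/∂z = (2*x) - (-y) = 2*x + y
  ∂P/∂z - ∂R/∂x = (y + 6*z) - (2*y + z) = -y + 5*z
  ∂Q/∂x - ∂P/∂y = (0) - (z) = -z.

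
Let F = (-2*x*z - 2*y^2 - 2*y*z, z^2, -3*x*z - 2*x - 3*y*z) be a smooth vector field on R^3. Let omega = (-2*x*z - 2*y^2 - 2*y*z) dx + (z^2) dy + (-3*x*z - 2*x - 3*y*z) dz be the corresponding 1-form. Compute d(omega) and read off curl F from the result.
d(omega) = (-5*z) dy ∧ dz + (-2*x - 2*y + 3*z + 2) dz ∧ dx + (4*y + 2*z) dx ∧ dy; curl F = (-5*z, -2*x - 2*y + 3*z + 2, 4*y + 2*z)

d omega = sum_{i<j} (∂f_j/∂x_i - ∂f_i/∂x_j) dx_i ∧ dx_j. Under the identification (dy ∧ dz, dz ∧ dx, dx ∧ dy) ↔ (e_x, e_y, e_z), the coefficients are exactly the components of curl F. Compute:
  ∂R/∂y - ∂Q/∂z = (-3*z) - (2*z) = -5*z
  ∂P/∂z - ∂R/∂x = (-2*x - 2*y) - (-3*z - 2) = -2*x - 2*y + 3*z + 2
  ∂Q/∂x - ∂P/∂y = (0) - (-4*y - 2*z) = 4*y + 2*z.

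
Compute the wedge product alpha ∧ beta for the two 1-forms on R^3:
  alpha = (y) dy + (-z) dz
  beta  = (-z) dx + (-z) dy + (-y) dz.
alpha ∧ beta = (y*z) dx ∧ dy + (-y^2 - z^2) dy ∧ dz + (-z^2) dx ∧ dz

Distribute the wedge, using dx_i ∧ dx_j = -dx_j ∧ dx_i and dx_i ∧ dx_i = 0. For each pair (i, j) with i < j, the coefficient of dx_i ∧ dx_j in alpha ∧ beta is (alpha_i * beta_j - alpha_j * beta_i). Collecting: alpha ∧ beta = (y*z) dx ∧ dy + (-y^2 - z^2) dy ∧ dz + (-z^2) dx ∧ dz.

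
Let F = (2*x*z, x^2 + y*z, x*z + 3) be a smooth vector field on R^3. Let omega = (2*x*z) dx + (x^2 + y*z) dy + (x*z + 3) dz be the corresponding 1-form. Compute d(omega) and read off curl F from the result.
d(omega) = (-y) dy ∧ dz + (2*x - z) dz ∧ dx + (2*x) dx ∧ dy; curl F = (-y, 2*x - z, 2*x)

d omega = sum_{i<j} (∂f_j/∂x_i - ∂f_i/∂x_j) dx_i ∧ dx_j. Under the identification (dy ∧ dz, dz ∧ dx, dx ∧ dy) ↔ (e_x, e_y, e_z), the coefficients are exactly the components of curl F. Compute:
  ∂R/∂y - ∂Q/∂z = (0) - (y) = -y
  ∂P/∂z - ∂R/∂x = (2*x) - (z) = 2*x - z
  ∂Q/∂x - ∂P/∂y = (2*x) - (0) = 2*x.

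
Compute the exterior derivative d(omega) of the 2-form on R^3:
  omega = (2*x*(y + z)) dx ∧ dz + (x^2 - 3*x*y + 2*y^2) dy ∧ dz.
d(omega) = (-3*y) dx ∧ dy ∧ dz

For a 2-form omega = sum_{i<j} g_{ij} dx_i ∧ dx_j, the exterior derivative is
  d(omega) = sum_{i<j} d(g_{ij}) ∧ dx_i ∧ dx_j = sum_{i<j, k} (∂g_{ij}/∂x_k) dx_k ∧ dx_i ∧ dx_j.
Expand each term, using dx_k ∧ dx_i ∧ dx_j = sgn(permutation) dx_{(a)} ∧ dx_{(b)} ∧ dx_{(c)} with (a < b < c) sorted:
  d(2*x*(y + z)) includes (∂/∂y)(2*x*(y + z)) dy = (2*x) dy, which multiplied by dx ∧ dz gives (-2*x) dx ∧ dy ∧ dz
  d(x^2 - 3*x*y + 2*y^2) includes (∂/∂x)(x^2 - 3*x*y + 2*y^2) dx = (2*x - 3*y) dx, which multiplied by dy ∧ dz gives (2*x - 3*y) dx ∧ dy ∧ dz
Collecting like 3-forms: d(omega) = (-3*y) dx ∧ dy ∧ dz.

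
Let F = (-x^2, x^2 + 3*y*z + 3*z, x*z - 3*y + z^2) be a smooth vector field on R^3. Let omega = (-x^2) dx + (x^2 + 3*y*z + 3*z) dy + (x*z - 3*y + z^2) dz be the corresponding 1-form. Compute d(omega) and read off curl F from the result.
d(omega) = (-3*y - 6) dy ∧ dz + (-z) dz ∧ dx + (2*x) dx ∧ dy; curl F = (-3*y - 6, -z, 2*x)

d omega = sum_{i<j} (∂f_j/∂x_i - ∂f_i/∂x_j) dx_i ∧ dx_j. Under the identification (dy ∧ dz, dz ∧ dx, dx ∧ dy) ↔ (e_x, e_y, e_z), the coefficients are exactly the components of curl F. Compute:
  ∂R/∂y - ∂Q/∂z = (-3) - (3*y + 3) = -3*y - 6
  ∂P/∂z - ∂R/∂x = (0) - (z) = -z
  ∂Q/∂x - ∂P/∂y = (2*x) - (0) = 2*x.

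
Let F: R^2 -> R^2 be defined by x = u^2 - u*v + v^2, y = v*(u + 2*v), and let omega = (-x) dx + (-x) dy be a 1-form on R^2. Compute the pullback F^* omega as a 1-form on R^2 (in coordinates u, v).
F^* omega = (2*u*(-u^2 + u*v - v^2)) du + (6*v*(-u^2 + u*v - v^2)) dv

Using F^*(f dg) = (f ∘ F) d(g ∘ F), substitute each coordinate x_i by F_i(u, v) in f_i, and replace dx_i by d F_i = (∂F_i/∂u) du + (∂F_i/∂v) dv.
  For the x component: f_1(F) = -u^2 + u*v - v^2; d F_1 = (2*u - v) du + (-u + 2*v) dv
  For the y component: f_2(F) = -u^2 + u*v - v^2; d F_2 = (v) du + (u + 4*v) dv
Combining and collecting du, dv coefficients:
  coeff of du: 2*u*(-u^2 + u*v - v^2)
  coeff of dv: 6*v*(-u^2 + u*v - v^2)
F^* omega = (2*u*(-u^2 + u*v - v^2)) du + (6*v*(-u^2 + u*v - v^2)) dv.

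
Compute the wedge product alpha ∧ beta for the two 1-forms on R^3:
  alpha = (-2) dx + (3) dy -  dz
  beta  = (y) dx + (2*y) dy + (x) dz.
alpha ∧ beta = (-7*y) dx ∧ dy + (-2*x + y) dx ∧ dz + (3*x + 2*y) dy ∧ dz

Distribute the wedge, using dx_i ∧ dx_j = -dx_j ∧ dx_i and dx_i ∧ dx_i = 0. For each pair (i, j) with i < j, the coefficient of dx_i ∧ dx_j in alpha ∧ beta is (alpha_i * beta_j - alpha_j * beta_i). Collecting: alpha ∧ beta = (-7*y) dx ∧ dy + (-2*x + y) dx ∧ dz + (3*x + 2*y) dy ∧ dz.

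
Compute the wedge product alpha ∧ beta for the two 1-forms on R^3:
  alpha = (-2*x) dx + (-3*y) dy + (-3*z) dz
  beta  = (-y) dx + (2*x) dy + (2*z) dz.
alpha ∧ beta = (-4*x^2 - 3*y^2) dx ∧ dy + (-z*(4*x + 3*y)) dx ∧ dz + (6*z*(x - y)) dy ∧ dz

Distribute the wedge, using dx_i ∧ dx_j = -dx_j ∧ dx_i and dx_i ∧ dx_i = 0. For each pair (i, j) with i < j, the coefficient of dx_i ∧ dx_j in alpha ∧ beta is (alpha_i * beta_j - alpha_j * beta_i). Collecting: alpha ∧ beta = (-4*x^2 - 3*y^2) dx ∧ dy + (-z*(4*x + 3*y)) dx ∧ dz + (6*z*(x - y)) dy ∧ dz.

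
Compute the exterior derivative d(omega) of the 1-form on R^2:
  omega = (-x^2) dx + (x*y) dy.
d(omega) = (y) dx ∧ dy

For a 1-form omega = sum_i f_i dx_i, the exterior derivative is
  d(omega) = sum_{i < j} (∂f_j/∂x_i - ∂f_i/∂x_j) dx_i ∧ dx_j.
  coefficient of dx ∧ dy: ∂f_2/∂x - ∂f_1/∂y = ∂(x*y)/∂x - ∂(-x^2)/∂y = y
Assembling: d(omega) = (y) dx ∧ dy.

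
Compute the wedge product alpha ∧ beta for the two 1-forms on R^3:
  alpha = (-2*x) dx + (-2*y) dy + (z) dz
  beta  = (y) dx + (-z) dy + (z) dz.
alpha ∧ beta = (2*x*z + 2*y^2) dx ∧ dy + (-z*(2*x + y)) dx ∧ dz + (z*(-2*y + z)) dy ∧ dz

Distribute the wedge, using dx_i ∧ dx_j = -dx_j ∧ dx_i and dx_i ∧ dx_i = 0. For each pair (i, j) with i < j, the coefficient of dx_i ∧ dx_j in alpha ∧ beta is (alpha_i * beta_j - alpha_j * beta_i). Collecting: alpha ∧ beta = (2*x*z + 2*y^2) dx ∧ dy + (-z*(2*x + y)) dx ∧ dz + (z*(-2*y + z)) dy ∧ dz.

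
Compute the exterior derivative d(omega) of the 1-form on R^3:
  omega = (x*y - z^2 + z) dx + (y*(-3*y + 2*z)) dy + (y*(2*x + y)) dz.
d(omega) = (-x) dx ∧ dy + (2*y + 2*z - 1) dx ∧ dz + (2*x) dy ∧ dz

For a 1-form omega = sum_i f_i dx_i, the exterior derivative is
  d(omega) = sum_{i < j} (∂f_j/∂x_i - ∂f_i/∂x_j) dx_i ∧ dx_j.
  coefficient of dx ∧ dy: ∂f_2/∂x - ∂f_1/∂y = ∂(y*(-3*y + 2*z))/∂x - ∂(x*y - z^2 + z)/∂y = -x
  coefficient of dx ∧ dz: ∂f_3/∂x - ∂f_1/∂z = ∂(y*(2*x + y))/∂x - ∂(x*y - z^2 + z)/∂z = 2*y + 2*z - 1
  coefficient of dy ∧ dz: ∂f_3/∂y - ∂f_2/∂z = ∂(y*(2*x + y))/∂y - ∂(y*(-3*y + 2*z))/∂z = 2*x
Assembling: d(omega) = (-x) dx ∧ dy + (2*y + 2*z - 1) dx ∧ dz + (2*x) dy ∧ dz.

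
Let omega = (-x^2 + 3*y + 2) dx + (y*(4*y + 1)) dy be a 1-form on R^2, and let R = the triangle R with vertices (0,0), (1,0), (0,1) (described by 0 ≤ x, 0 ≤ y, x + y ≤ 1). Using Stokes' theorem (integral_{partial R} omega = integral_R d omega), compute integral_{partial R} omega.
integral_(partial R) omega = -3/2

Stokes: integral_partial_R omega = integral_R d omega with d omega = (∂Q/∂x - ∂P/∂y) dx ∧ dy.
  ∂Q/∂x = 0
  ∂P/∂y = 3
  integrand = ∂Q/∂x - ∂P/∂y = -3.
Integrating over R: integral_0^1 integral_0^{1-x} (-3) dy dx = -3/2.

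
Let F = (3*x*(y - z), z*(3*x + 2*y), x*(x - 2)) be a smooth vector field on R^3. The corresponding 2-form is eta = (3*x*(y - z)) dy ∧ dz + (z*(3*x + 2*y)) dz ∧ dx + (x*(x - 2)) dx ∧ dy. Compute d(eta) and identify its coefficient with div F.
d(eta) = (3*y - z) dx ∧ dy ∧ dz; div F = 3*y - z

For a 2-form in R^3 of the form above, applying d gives a 3-form with coefficient ∂P/∂x + ∂Q/∂y + ∂R/∂z:
  ∂P/∂x = 3*y - 3*z
  ∂Q/∂y = 2*z
  ∂R/∂z = 0
Sum = 3*y - z, which is exactly div F.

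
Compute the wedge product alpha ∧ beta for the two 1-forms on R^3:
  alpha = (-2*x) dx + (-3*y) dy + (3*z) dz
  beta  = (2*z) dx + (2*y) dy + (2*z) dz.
alpha ∧ beta = (2*y*(-2*x + 3*z)) dx ∧ dy + (-2*z*(2*x + 3*z)) dx ∧ dz + (-12*y*z) dy ∧ dz

Distribute the wedge, using dx_i ∧ dx_j = -dx_j ∧ dx_i and dx_i ∧ dx_i = 0. For each pair (i, j) with i < j, the coefficient of dx_i ∧ dx_j in alpha ∧ beta is (alpha_i * beta_j - alpha_j * beta_i). Collecting: alpha ∧ beta = (2*y*(-2*x + 3*z)) dx ∧ dy + (-2*z*(2*x + 3*z)) dx ∧ dz + (-12*y*z) dy ∧ dz.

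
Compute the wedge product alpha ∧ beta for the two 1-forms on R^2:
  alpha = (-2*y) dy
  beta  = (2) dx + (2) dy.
alpha ∧ beta = (4*y) dx ∧ dy

Distribute the wedge, using dx_i ∧ dx_j = -dx_j ∧ dx_i and dx_i ∧ dx_i = 0. For each pair (i, j) with i < j, the coefficient of dx_i ∧ dx_j in alpha ∧ beta is (alpha_i * beta_j - alpha_j * beta_i). Collecting: alpha ∧ beta = (4*y) dx ∧ dy.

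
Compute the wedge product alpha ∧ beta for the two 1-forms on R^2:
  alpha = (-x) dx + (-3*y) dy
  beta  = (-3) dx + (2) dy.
alpha ∧ beta = (-2*x - 9*y) dx ∧ dy

Distribute the wedge, using dx_i ∧ dx_j = -dx_j ∧ dx_i and dx_i ∧ dx_i = 0. For each pair (i, j) with i < j, the coefficient of dx_i ∧ dx_j in alpha ∧ beta is (alpha_i * beta_j - alpha_j * beta_i). Collecting: alpha ∧ beta = (-2*x - 9*y) dx ∧ dy.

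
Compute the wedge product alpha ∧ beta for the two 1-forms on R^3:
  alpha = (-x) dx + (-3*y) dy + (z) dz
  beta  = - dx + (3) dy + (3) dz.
alpha ∧ beta = (-3*x - 3*y) dx ∧ dy + (-3*x + z) dx ∧ dz + (-9*y - 3*z) dy ∧ dz

Distribute the wedge, using dx_i ∧ dx_j = -dx_j ∧ dx_i and dx_i ∧ dx_i = 0. For each pair (i, j) with i < j, the coefficient of dx_i ∧ dx_j in alpha ∧ beta is (alpha_i * beta_j - alpha_j * beta_i). Collecting: alpha ∧ beta = (-3*x - 3*y) dx ∧ dy + (-3*x + z) dx ∧ dz + (-9*y - 3*z) dy ∧ dz.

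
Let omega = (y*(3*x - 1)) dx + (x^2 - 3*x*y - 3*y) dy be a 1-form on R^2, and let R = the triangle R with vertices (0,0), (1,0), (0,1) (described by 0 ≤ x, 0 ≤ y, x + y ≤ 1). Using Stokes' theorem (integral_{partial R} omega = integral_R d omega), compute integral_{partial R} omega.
integral_(partial R) omega = -1/6

Stokes: integral_partial_R omega = integral_R d omega with d omega = (∂Q/∂x - ∂P/∂y) dx ∧ dy.
  ∂Q/∂x = 2*x - 3*y
  ∂P/∂y = 3*x - 1
  integrand = ∂Q/∂x - ∂P/∂y = -x - 3*y + 1.
Integrating over R: integral_0^1 integral_0^{1-x} (-x - 3*y + 1) dy dx = -1/6.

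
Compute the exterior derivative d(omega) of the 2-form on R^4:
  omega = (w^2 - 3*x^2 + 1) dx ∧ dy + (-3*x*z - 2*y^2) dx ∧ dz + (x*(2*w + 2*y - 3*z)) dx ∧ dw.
d(omega) = (2*w - 2*x) dx ∧ dy ∧ dw + (4*y) dx ∧ dy ∧ dz + (3*x) dx ∧ dz ∧ dw

For a 2-form omega = sum_{i<j} g_{ij} dx_i ∧ dx_j, the exterior derivative is
  d(omega) = sum_{i<j} d(g_{ij}) ∧ dx_i ∧ dx_j = sum_{i<j, k} (∂g_{ij}/∂x_k) dx_k ∧ dx_i ∧ dx_j.
Expand each term, using dx_k ∧ dx_i ∧ dx_j = sgn(permutation) dx_{(a)} ∧ dx_{(b)} ∧ dx_{(c)} with (a < b < c) sorted:
  d(w^2 - 3*x^2 + 1) includes (∂/∂w)(w^2 - 3*x^2 + 1) dw = (2*w) dw, which multiplied by dx ∧ dy gives (2*w) dx ∧ dy ∧ dw
  d(-3*x*z - 2*y^2) includes (∂/∂y)(-3*x*z - 2*y^2) dy = (-4*y) dy, which multiplied by dx ∧ dz gives (4*y) dx ∧ dy ∧ dz
  d(x*(2*w + 2*y - 3*z)) includes (∂/∂y)(x*(2*w + 2*y - 3*z)) dy = (2*x) dy, which multiplied by dx ∧ dw gives (-2*x) dx ∧ dy ∧ dw
  d(x*(2*w + 2*y - 3*z)) includes (∂/∂z)(x*(2*w + 2*y - 3*z)) dz = (-3*x) dz, which multiplied by dx ∧ dw gives (3*x) dx ∧ dz ∧ dw
Collecting like 3-forms: d(omega) = (2*w - 2*x) dx ∧ dy ∧ dw + (4*y) dx ∧ dy ∧ dz + (3*x) dx ∧ dz ∧ dw.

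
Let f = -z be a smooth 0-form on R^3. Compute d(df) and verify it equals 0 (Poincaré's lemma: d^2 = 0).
d(df) = 0

Step 1: df = sum_i (∂f/∂x_i) dx_i = (0) dx + (0) dy + (-1) dz.
Step 2: Apply d again. Using the 1-form formula, the coefficient of dx ∧ dy in d(df) is ∂^2 f/∂x ∂y - ∂^2 f/∂y ∂x = (0) - (0) = 0 (equality of mixed partials for smooth f).
Similarly for dx ∧ dz and dy ∧ dz — all coefficients vanish. So d(df) = 0.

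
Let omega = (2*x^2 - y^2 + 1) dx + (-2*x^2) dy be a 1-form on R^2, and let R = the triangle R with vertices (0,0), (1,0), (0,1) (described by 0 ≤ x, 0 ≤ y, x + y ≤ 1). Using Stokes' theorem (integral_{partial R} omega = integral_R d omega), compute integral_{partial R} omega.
integral_(partial R) omega = -1/3

Stokes: integral_partial_R omega = integral_R d omega with d omega = (∂Q/∂x - ∂P/∂y) dx ∧ dy.
  ∂Q/∂x = -4*x
  ∂P/∂y = -2*y
  integrand = ∂Q/∂x - ∂P/∂y = -4*x + 2*y.
Integrating over R: integral_0^1 integral_0^{1-x} (-4*x + 2*y) dy dx = -1/3.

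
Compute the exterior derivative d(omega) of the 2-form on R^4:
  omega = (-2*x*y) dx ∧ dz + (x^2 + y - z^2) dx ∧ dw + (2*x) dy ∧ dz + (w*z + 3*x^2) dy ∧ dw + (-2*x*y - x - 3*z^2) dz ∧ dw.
d(omega) = (2*x + 2) dx ∧ dy ∧ dz + (6*x - 1) dx ∧ dy ∧ dw + (-2*y + 2*z - 1) dx ∧ dz ∧ dw + (-w - 2*x) dy ∧ dz ∧ dw

For a 2-form omega = sum_{i<j} g_{ij} dx_i ∧ dx_j, the exterior derivative is
  d(omega) = sum_{i<j} d(g_{ij}) ∧ dx_i ∧ dx_j = sum_{i<j, k} (∂g_{ij}/∂x_k) dx_k ∧ dx_i ∧ dx_j.
Expand each term, using dx_k ∧ dx_i ∧ dx_j = sgn(permutation) dx_{(a)} ∧ dx_{(b)} ∧ dx_{(c)} with (a < b < c) sorted:
  d(-2*x*y) includes (∂/∂y)(-2*x*y) dy = (-2*x) dy, which multiplied by dx ∧ dz gives (2*x) dx ∧ dy ∧ dz
  d(x^2 + y - z^2) includes (∂/∂y)(x^2 + y - z^2) dy = (1) dy, which multiplied by dx ∧ dw gives (-1) dx ∧ dy ∧ dw
  d(x^2 + y - z^2) includes (∂/∂z)(x^2 + y - z^2) dz = (-2*z) dz, which multiplied by dx ∧ dw gives (2*z) dx ∧ dz ∧ dw
  d(2*x) includes (∂/∂x)(2*x) dx = (2) dx, which multiplied by dy ∧ dz gives (2) dx ∧ dy ∧ dz
  d(w*z + 3*x^2) includes (∂/∂x)(w*z + 3*x^2) dx = (6*x) dx, which multiplied by dy ∧ dw gives (6*x) dx ∧ dy ∧ dw
  d(w*z + 3*x^2) includes (∂/∂z)(w*z + 3*x^2) dz = (w) dz, which multiplied by dy ∧ dw gives (-w) dy ∧ dz ∧ dw
  d(-2*x*y - x - 3*z^2) includes (∂/∂x)(-2*x*y - x - 3*z^2) dx = (-2*y - 1) dx, which multiplied by dz ∧ dw gives (-2*y - 1) dx ∧ dz ∧ dw
  d(-2*x*y - x - 3*z^2) includes (∂/∂y)(-2*x*y - x - 3*z^2) dy = (-2*x) dy, which multiplied by dz ∧ dw gives (-2*x) dy ∧ dz ∧ dw
Collecting like 3-forms: d(omega) = (2*x + 2) dx ∧ dy ∧ dz + (6*x - 1) dx ∧ dy ∧ dw + (-2*y + 2*z - 1) dx ∧ dz ∧ dw + (-w - 2*x) dy ∧ dz ∧ dw.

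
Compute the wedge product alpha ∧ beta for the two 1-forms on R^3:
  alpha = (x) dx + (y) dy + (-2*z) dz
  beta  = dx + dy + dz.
alpha ∧ beta = (x - y) dx ∧ dy + (x + 2*z) dx ∧ dz + (y + 2*z) dy ∧ dz

Distribute the wedge, using dx_i ∧ dx_j = -dx_j ∧ dx_i and dx_i ∧ dx_i = 0. For each pair (i, j) with i < j, the coefficient of dx_i ∧ dx_j in alpha ∧ beta is (alpha_i * beta_j - alpha_j * beta_i). Collecting: alpha ∧ beta = (x - y) dx ∧ dy + (x + 2*z) dx ∧ dz + (y + 2*z) dy ∧ dz.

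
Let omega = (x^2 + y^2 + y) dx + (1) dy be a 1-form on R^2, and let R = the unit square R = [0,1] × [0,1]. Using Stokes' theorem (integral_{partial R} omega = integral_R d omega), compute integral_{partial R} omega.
integral_(partial R) omega = -2

Stokes: integral_partial_R omega = integral_R d omega with d omega = (∂Q/∂x - ∂P/∂y) dx ∧ dy.
  ∂Q/∂x = 0
  ∂P/∂y = 2*y + 1
  integrand = ∂Q/∂x - ∂P/∂y = -2*y - 1.
Integrating over R: integral_0^1 integral_0^1 (-2*y - 1) dx dy = -2.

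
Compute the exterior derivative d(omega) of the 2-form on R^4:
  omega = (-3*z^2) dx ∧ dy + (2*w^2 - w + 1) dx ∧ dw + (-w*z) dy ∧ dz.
d(omega) = (-6*z) dx ∧ dy ∧ dz + (-z) dy ∧ dz ∧ dw

For a 2-form omega = sum_{i<j} g_{ij} dx_i ∧ dx_j, the exterior derivative is
  d(omega) = sum_{i<j} d(g_{ij}) ∧ dx_i ∧ dx_j = sum_{i<j, k} (∂g_{ij}/∂x_k) dx_k ∧ dx_i ∧ dx_j.
Expand each term, using dx_k ∧ dx_i ∧ dx_j = sgn(permutation) dx_{(a)} ∧ dx_{(b)} ∧ dx_{(c)} with (a < b < c) sorted:
  d(-3*z^2) includes (∂/∂z)(-3*z^2) dz = (-6*z) dz, which multiplied by dx ∧ dy gives (-6*z) dx ∧ dy ∧ dz
  d(-w*z) includes (∂/∂w)(-w*z) dw = (-z) dw, which multiplied by dy ∧ dz gives (-z) dy ∧ dz ∧ dw
Collecting like 3-forms: d(omega) = (-6*z) dx ∧ dy ∧ dz + (-z) dy ∧ dz ∧ dw.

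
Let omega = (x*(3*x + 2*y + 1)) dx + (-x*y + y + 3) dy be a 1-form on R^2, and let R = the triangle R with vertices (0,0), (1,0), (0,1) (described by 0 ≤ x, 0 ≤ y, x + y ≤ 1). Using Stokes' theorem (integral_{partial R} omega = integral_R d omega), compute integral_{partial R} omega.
integral_(partial R) omega = -1/2

Stokes: integral_partial_R omega = integral_R d omega with d omega = (∂Q/∂x - ∂P/∂y) dx ∧ dy.
  ∂Q/∂x = -y
  ∂P/∂y = 2*x
  integrand = ∂Q/∂x - ∂P/∂y = -2*x - y.
Integrating over R: integral_0^1 integral_0^{1-x} (-2*x - y) dy dx = -1/2.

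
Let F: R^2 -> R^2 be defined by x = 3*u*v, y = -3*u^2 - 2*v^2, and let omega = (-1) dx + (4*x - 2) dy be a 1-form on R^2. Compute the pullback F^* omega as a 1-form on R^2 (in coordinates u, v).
F^* omega = (-72*u^2*v + 12*u - 3*v) du + (-48*u*v^2 - 3*u + 8*v) dv

Using F^*(f dg) = (f ∘ F) d(g ∘ F), substitute each coordinate x_i by F_i(u, v) in f_i, and replace dx_i by d F_i = (∂F_i/∂u) du + (∂F_i/∂v) dv.
  For the x component: f_1(F) = -1; d F_1 = (3*v) du + (3*u) dv
  For the y component: f_2(F) = 12*u*v - 2; d F_2 = (-6*u) du + (-4*v) dv
Combining and collecting du, dv coefficients:
  coeff of du: -72*u^2*v + 12*u - 3*v
  coeff of dv: -48*u*v^2 - 3*u + 8*v
F^* omega = (-72*u^2*v + 12*u - 3*v) du + (-48*u*v^2 - 3*u + 8*v) dv.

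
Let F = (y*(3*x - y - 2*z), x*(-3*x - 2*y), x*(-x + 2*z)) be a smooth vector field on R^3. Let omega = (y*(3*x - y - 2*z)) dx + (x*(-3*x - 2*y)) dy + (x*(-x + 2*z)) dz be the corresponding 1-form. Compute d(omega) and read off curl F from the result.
d(omega) = (0) dy ∧ dz + (2*x - 2*y - 2*z) dz ∧ dx + (-9*x + 2*z) dx ∧ dy; curl F = (0, 2*x - 2*y - 2*z, -9*x + 2*z)

d omega = sum_{i<j} (∂f_j/∂x_i - ∂f_i/∂x_j) dx_i ∧ dx_j. Under the identification (dy ∧ dz, dz ∧ dx, dx ∧ dy) ↔ (e_x, e_y, e_z), the coefficients are exactly the components of curl F. Compute:
  ∂R/∂y - ∂Q/∂z = (0) - (0) = 0
  ∂P/∂z - ∂R/∂x = (-2*y) - (-2*x + 2*z) = 2*x - 2*y - 2*z
  ∂Q/∂x - ∂P/∂y = (-6*x - 2*y) - (3*x - 2*y - 2*z) = -9*x + 2*z.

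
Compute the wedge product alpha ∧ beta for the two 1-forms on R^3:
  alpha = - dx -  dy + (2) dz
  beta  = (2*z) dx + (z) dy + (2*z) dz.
alpha ∧ beta = (z) dx ∧ dy + (-6*z) dx ∧ dz + (-4*z) dy ∧ dz

Distribute the wedge, using dx_i ∧ dx_j = -dx_j ∧ dx_i and dx_i ∧ dx_i = 0. For each pair (i, j) with i < j, the coefficient of dx_i ∧ dx_j in alpha ∧ beta is (alpha_i * beta_j - alpha_j * beta_i). Collecting: alpha ∧ beta = (z) dx ∧ dy + (-6*z) dx ∧ dz + (-4*z) dy ∧ dz.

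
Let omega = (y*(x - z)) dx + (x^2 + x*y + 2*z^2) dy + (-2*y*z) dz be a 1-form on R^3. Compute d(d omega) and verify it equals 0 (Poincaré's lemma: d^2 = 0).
d(d omega) = 0

Step 1: d omega = sum_{i<j} (∂f_j/∂x_i - ∂f_i/∂x_j) dx_i ∧ dx_j:
  coeff of dx ∧ dy: x + y + z
  coeff of dx ∧ dz: y
  coeff of dy ∧ dz: -6*z
Step 2: Apply d again to each 2-form coefficient. The only possible 3-form in R^3 is dx ∧ dy ∧ dz, with coefficient
  ∂(coeff of dy∧dz)/∂x - ∂(coeff of dx∧dz)/∂y + ∂(coeff of dx∧dy)/∂z
  = ∂/∂x (-6*z) - ∂/∂y (y) + ∂/∂z (x + y + z).
Each of these terms simplifies to sums of mixed partials that cancel in pairs. The result is 0 (by equality of mixed partials for smooth functions — Schwarz / Clairaut).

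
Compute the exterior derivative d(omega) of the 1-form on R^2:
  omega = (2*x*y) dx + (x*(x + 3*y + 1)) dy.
d(omega) = (3*y + 1) dx ∧ dy

For a 1-form omega = sum_i f_i dx_i, the exterior derivative is
  d(omega) = sum_{i < j} (∂f_j/∂x_i - ∂f_i/∂x_j) dx_i ∧ dx_j.
  coefficient of dx ∧ dy: ∂f_2/∂x - ∂f_1/∂y = ∂(x*(x + 3*y + 1))/∂x - ∂(2*x*y)/∂y = 3*y + 1
Assembling: d(omega) = (3*y + 1) dx ∧ dy.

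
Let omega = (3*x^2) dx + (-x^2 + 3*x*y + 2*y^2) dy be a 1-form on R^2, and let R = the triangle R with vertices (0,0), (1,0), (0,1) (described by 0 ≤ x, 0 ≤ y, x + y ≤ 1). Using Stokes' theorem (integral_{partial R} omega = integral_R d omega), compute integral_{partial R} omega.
integral_(partial R) omega = 1/6

Stokes: integral_partial_R omega = integral_R d omega with d omega = (∂Q/∂x - ∂P/∂y) dx ∧ dy.
  ∂Q/∂x = -2*x + 3*y
  ∂P/∂y = 0
  integrand = ∂Q/∂x - ∂P/∂y = -2*x + 3*y.
Integrating over R: integral_0^1 integral_0^{1-x} (-2*x + 3*y) dy dx = 1/6.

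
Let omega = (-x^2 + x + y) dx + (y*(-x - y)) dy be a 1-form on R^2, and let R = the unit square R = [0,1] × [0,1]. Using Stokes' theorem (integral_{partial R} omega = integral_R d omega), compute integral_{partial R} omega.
integral_(partial R) omega = -3/2

Stokes: integral_partial_R omega = integral_R d omega with d omega = (∂Q/∂x - ∂P/∂y) dx ∧ dy.
  ∂Q/∂x = -y
  ∂P/∂y = 1
  integrand = ∂Q/∂x - ∂P/∂y = -y - 1.
Integrating over R: integral_0^1 integral_0^1 (-y - 1) dx dy = -3/2.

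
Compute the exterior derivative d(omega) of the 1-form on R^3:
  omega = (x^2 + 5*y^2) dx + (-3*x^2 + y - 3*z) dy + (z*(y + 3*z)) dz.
d(omega) = (-6*x - 10*y) dx ∧ dy + (z + 3) dy ∧ dz

For a 1-form omega = sum_i f_i dx_i, the exterior derivative is
  d(omega) = sum_{i < j} (∂f_j/∂x_i - ∂f_i/∂x_j) dx_i ∧ dx_j.
  coefficient of dx ∧ dy: ∂f_2/∂x - ∂f_1/∂y = ∂(-3*x^2 + y - 3*z)/∂x - ∂(x^2 + 5*y^2)/∂y = -6*x - 10*y
  coefficient of dy ∧ dz: ∂f_3/∂y - ∂f_2/∂z = ∂(z*(y + 3*z))/∂y - ∂(-3*x^2 + y - 3*z)/∂z = z + 3
Assembling: d(omega) = (-6*x - 10*y) dx ∧ dy + (z + 3) dy ∧ dz.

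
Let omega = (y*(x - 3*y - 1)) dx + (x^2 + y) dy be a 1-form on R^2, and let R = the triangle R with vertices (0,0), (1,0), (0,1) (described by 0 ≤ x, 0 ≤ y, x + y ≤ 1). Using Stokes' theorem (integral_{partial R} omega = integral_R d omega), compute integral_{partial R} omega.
integral_(partial R) omega = 5/3

Stokes: integral_partial_R omega = integral_R d omega with d omega = (∂Q/∂x - ∂P/∂y) dx ∧ dy.
  ∂Q/∂x = 2*x
  ∂P/∂y = x - 6*y - 1
  integrand = ∂Q/∂x - ∂P/∂y = x + 6*y + 1.
Integrating over R: integral_0^1 integral_0^{1-x} (x + 6*y + 1) dy dx = 5/3.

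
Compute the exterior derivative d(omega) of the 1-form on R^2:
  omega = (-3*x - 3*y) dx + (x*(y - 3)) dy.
d(omega) = (y) dx ∧ dy

For a 1-form omega = sum_i f_i dx_i, the exterior derivative is
  d(omega) = sum_{i < j} (∂f_j/∂x_i - ∂f_i/∂x_j) dx_i ∧ dx_j.
  coefficient of dx ∧ dy: ∂f_2/∂x - ∂f_1/∂y = ∂(x*(y - 3))/∂x - ∂(-3*x - 3*y)/∂y = y
Assembling: d(omega) = (y) dx ∧ dy.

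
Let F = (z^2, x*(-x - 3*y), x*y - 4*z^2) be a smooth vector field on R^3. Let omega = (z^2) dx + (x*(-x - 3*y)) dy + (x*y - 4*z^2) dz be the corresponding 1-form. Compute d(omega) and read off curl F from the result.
d(omega) = (x) dy ∧ dz + (-y + 2*z) dz ∧ dx + (-2*x - 3*y) dx ∧ dy; curl F = (x, -y + 2*z, -2*x - 3*y)

d omega = sum_{i<j} (∂f_j/∂x_i - ∂f_i/∂x_j) dx_i ∧ dx_j. Under the identification (dy ∧ dz, dz ∧ dx, dx ∧ dy) ↔ (e_x, e_y, e_z), the coefficients are exactly the components of curl F. Compute:
  ∂R/∂y - ∂Q/∂z = (x) - (0) = x
  ∂P/∂z - ∂R/∂x = (2*z) - (y) = -y + 2*z
  ∂Q/∂x - ∂P/∂y = (-2*x - 3*y) - (0) = -2*x - 3*y.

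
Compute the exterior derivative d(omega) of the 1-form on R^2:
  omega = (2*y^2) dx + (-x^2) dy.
d(omega) = (-2*x - 4*y) dx ∧ dy

For a 1-form omega = sum_i f_i dx_i, the exterior derivative is
  d(omega) = sum_{i < j} (∂f_j/∂x_i - ∂f_i/∂x_j) dx_i ∧ dx_j.
  coefficient of dx ∧ dy: ∂f_2/∂x - ∂f_1/∂y = ∂(-x^2)/∂x - ∂(2*y^2)/∂y = -2*x - 4*y
Assembling: d(omega) = (-2*x - 4*y) dx ∧ dy.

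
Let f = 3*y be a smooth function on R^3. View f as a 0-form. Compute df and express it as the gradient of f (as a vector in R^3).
df = (0) dx + (3) dy + (0) dz; grad f = (0, 3, 0)

For a 0-form f, d f = (∂f/∂x) dx + (∂f/∂y) dy + (∂f/∂z) dz. The components of the vector representation are exactly the entries of grad f in Cartesian coordinates:
  ∂f/∂x = 0
  ∂f/∂y = 3
  ∂f/∂z = 0.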